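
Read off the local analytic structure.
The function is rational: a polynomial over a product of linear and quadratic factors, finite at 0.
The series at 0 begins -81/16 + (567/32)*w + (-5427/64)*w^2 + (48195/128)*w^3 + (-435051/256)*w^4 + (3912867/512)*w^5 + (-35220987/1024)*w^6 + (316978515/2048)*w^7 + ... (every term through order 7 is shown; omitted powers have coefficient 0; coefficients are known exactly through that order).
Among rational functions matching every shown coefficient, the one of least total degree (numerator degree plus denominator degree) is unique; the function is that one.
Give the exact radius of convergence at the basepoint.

The radius of convergence is 2/9.

No rational of total degree below 2 reproduces all 8 coefficients; solving the [0/2] Pade equations on them gives f(w) = 9/(8*(w - 1)*(w + 2/9)), whose expansion matches every shown term.
Denominator factor (w + 2/9): pole of order 1 at -2/9, modulus 2/9.
Denominator factor (w - 1): pole of order 1 at 1, modulus 1.
The radius of convergence is the smallest modulus among the singular points: 2/9.


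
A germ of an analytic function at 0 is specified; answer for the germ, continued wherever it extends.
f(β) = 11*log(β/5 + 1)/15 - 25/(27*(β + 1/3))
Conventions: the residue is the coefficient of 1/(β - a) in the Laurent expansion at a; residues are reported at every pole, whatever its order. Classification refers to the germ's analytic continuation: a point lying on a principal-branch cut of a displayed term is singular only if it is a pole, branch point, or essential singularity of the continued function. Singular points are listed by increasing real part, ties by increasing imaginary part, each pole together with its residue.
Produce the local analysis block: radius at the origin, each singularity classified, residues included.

Denominator factor (β + 1/3): pole of order 1 at -1/3, modulus 1/3.
Branch term (11/15)*log(1 - β/(-5)): its argument vanishes at β = -5, a logarithmic branch point, modulus 5.
The radius of convergence is the smallest modulus among the singular points: 1/3.
The branch term is analytic at -1/3 and contributes nothing to the residue; only the rational part matters.
At the order-1 pole -1/3 set g(β) = (β - (-1/3))*(rational part) = -25/27.
Simple pole: residue = g(a) at a = -1/3, which is -25/27.
List the singular points by increasing real part (a conjugate pair: the negative imaginary part first).

Radius of convergence at 0: 1/3.
At -5: a logarithmic branch point.
At -1/3: a pole of order 1; residue -25/27.


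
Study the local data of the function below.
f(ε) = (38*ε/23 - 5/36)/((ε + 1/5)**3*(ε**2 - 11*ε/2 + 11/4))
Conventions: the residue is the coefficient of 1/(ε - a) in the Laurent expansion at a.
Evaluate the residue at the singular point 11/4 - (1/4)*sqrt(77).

The factor ε**2 - 11*ε/2 + 11/4 splits as (ε - a)(ε - a') with a = 11/4 - (1/4)*sqrt(77), a' = 11/4 + (1/4)*sqrt(77). At the order-1 pole a set g(ε) = (ε - a)*f(ε) = [(38*ε/23 - 5/36)/(ε + 1/5)**3] / (ε - a').
Simple pole: residue = g(a) at a = 11/4 - (1/4)*sqrt(77), which is -105334000/529774821 - (3242381500/134033029713)*sqrt(77).

The residue is -105334000/529774821 - (3242381500/134033029713)*sqrt(77).


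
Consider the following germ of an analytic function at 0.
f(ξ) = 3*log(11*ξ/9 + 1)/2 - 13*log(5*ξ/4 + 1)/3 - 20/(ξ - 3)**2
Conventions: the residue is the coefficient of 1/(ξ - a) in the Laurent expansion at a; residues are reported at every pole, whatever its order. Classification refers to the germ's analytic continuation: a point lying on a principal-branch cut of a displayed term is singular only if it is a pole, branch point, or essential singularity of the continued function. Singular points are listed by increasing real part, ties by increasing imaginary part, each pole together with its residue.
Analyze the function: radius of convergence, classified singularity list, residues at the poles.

Denominator factor (ξ - 3)^2: pole of order 2 at 3, modulus 3.
Branch term (-13/3)*log(1 - ξ/(-4/5)): its argument vanishes at ξ = -4/5, a logarithmic branch point, modulus 4/5.
Branch term (3/2)*log(1 - ξ/(-9/11)): its argument vanishes at ξ = -9/11, a logarithmic branch point, modulus 9/11.
The radius of convergence is the smallest modulus among the singular points: 4/5.
The branch terms are analytic at 3 and contribute nothing to the residue; only the rational part matters.
At the order-2 pole 3 set g(ξ) = (ξ - (3))^2*(rational part) = -20.
Order-2 pole: residue = g'(a); g'(3) = 0, so the residue is 0.
List the singular points by increasing real part (a conjugate pair: the negative imaginary part first).

Radius of convergence at 0: 4/5.
At -9/11: a logarithmic branch point.
At -4/5: a logarithmic branch point.
At 3: a pole of order 2; residue 0.


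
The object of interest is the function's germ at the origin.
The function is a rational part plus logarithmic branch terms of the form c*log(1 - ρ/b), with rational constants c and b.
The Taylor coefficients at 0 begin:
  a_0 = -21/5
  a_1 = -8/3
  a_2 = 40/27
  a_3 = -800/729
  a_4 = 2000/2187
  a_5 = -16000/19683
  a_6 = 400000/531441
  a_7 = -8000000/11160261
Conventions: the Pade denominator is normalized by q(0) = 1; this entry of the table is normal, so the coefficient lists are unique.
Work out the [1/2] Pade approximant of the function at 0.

Taylor coefficients needed (read off): a_0 = -21/5, a_1 = -8/3, a_2 = 40/27, a_3 = -800/729.
Write the denominator as Q(ρ) = 1 + q1*ρ + q2*ρ^2. Requiring Q*f - P = O(ρ^4) with deg P <= 1 kills the coefficients of ρ^2..ρ^3 in Q*f:
  ρ^2: a_2 + q1*a_1 + q2*a_0 = 0, i.e. 40/27 + (-8/3)*q1 + (-21/5)*q2 = 0.
  ρ^3: a_3 + q1*a_2 + q2*a_1 = 0, i.e. -800/729 + (40/27)*q1 + (-8/3)*q2 = 0.
Solving this linear system: q1 = 52/81, q2 = -40/729.
The numerator is Q*f truncated at degree 1: P0 = a_0 = -21/5; P1 = a_1 + q1*a_0 = -724/135.

The Pade approximant has numerator coefficients [-21/5, -724/135]; denominator coefficients [1, 52/81, -40/729].


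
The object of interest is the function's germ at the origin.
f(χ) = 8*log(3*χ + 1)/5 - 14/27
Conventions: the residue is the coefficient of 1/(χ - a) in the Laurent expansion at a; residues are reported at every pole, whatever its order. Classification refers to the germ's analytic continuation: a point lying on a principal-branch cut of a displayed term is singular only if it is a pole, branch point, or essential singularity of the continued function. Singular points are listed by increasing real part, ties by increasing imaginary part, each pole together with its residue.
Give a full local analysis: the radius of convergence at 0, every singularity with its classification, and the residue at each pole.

Branch term (8/5)*log(1 - χ/(-1/3)): its argument vanishes at χ = -1/3, a logarithmic branch point, modulus 1/3.
The radius of convergence is the smallest modulus among the singular points: 1/3.

Radius of convergence at 0: 1/3.
At -1/3: a logarithmic branch point.


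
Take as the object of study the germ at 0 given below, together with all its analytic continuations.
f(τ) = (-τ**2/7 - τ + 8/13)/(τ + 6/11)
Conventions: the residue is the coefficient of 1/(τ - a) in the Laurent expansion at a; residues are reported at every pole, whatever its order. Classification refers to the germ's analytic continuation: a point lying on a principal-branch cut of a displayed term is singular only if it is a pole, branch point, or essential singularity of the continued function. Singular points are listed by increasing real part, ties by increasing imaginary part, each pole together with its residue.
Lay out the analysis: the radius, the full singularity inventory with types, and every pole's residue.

Denominator factor (τ + 6/11): pole of order 1 at -6/11, modulus 6/11.
The radius of convergence is the smallest modulus among the singular points: 6/11.
At the order-1 pole -6/11 set g(τ) = (τ - (-6/11))*f(τ) = -τ**2/7 - τ + 8/13.
Simple pole: residue = g(a) at a = -6/11, which is 12314/11011.

Radius of convergence at 0: 6/11.
At -6/11: a pole of order 1; residue 12314/11011.


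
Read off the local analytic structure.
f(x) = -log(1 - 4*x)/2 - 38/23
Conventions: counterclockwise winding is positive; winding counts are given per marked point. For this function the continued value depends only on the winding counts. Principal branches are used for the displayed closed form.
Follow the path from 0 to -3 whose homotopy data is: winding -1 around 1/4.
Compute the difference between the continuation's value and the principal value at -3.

The rational part is single-valued and drops out of the difference; each branch term changes only by its own monodromy.
(-1/2)*log(1 - x/(1/4)): each positive loop around 1/4 adds 2*pi*i to the log, so winding -1 contributes (-1/2)*(-1)*2*pi*i = pi*i.
Summing the contributions at x = -3 gives pi*i.

Continued minus principal equals pi*i.


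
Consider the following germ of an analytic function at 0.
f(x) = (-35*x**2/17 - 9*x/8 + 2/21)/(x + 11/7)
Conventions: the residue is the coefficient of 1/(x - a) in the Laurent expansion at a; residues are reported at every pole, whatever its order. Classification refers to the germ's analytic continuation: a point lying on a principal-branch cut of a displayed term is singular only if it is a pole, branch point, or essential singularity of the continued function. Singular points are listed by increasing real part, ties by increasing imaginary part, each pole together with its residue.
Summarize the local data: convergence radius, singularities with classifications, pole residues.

Radius of convergence at 0: 11/7.
At -11/7: a pole of order 1; residue -9199/2856.

Denominator factor (x + 11/7): pole of order 1 at -11/7, modulus 11/7.
The radius of convergence is the smallest modulus among the singular points: 11/7.
At the order-1 pole -11/7 set g(x) = (x - (-11/7))*f(x) = -35*x**2/17 - 9*x/8 + 2/21.
Simple pole: residue = g(a) at a = -11/7, which is -9199/2856.


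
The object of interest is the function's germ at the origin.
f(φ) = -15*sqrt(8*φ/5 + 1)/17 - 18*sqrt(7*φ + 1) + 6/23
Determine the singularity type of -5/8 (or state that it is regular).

The term (-15/17)*sqrt(1 - φ/(-5/8)) has argument 1 - -5/8/(-5/8) = 0 at -5/8: a square-root (algebraic, two-sheeted) branch point; the remaining terms are analytic or single-valued there.

The point is an algebraic (square-root) branch point.


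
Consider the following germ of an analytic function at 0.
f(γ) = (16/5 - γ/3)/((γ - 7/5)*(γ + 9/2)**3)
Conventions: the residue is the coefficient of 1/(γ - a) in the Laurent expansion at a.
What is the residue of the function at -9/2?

The residue is -8200/616137.

At the order-3 pole -9/2 set g(γ) = (γ - (-9/2))^3*f(γ) = (16/5 - γ/3)/(γ - 7/5).
Order-3 pole: residue = g''(a)/2; g''(-9/2) = -16400/616137, so the residue is -8200/616137.


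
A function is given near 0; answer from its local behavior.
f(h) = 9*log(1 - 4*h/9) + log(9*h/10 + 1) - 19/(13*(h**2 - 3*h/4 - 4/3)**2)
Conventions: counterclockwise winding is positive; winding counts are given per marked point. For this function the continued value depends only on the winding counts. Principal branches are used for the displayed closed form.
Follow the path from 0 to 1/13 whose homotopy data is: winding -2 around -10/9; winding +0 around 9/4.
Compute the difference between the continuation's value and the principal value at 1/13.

The rational part is single-valued and drops out of the difference; each branch term changes only by its own monodromy.
(1)*log(1 - h/(-10/9)): each positive loop around -10/9 adds 2*pi*i to the log, so winding -2 contributes (1)*(-2)*2*pi*i = -(4)*pi*i.
(9)*log(1 - h/(9/4)): winding 0 around 9/4, so this term returns to its principal value, contribution 0.
Summing the contributions at h = 1/13 gives -(4)*pi*i.

Continued minus principal equals -(4)*pi*i.


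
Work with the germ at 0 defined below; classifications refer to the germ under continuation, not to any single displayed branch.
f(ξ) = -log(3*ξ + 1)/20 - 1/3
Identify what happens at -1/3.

The point is a logarithmic branch point.

The term (-1/20)*log(1 - ξ/(-1/3)) has argument 1 - -1/3/(-1/3) = 0 at -1/3: a logarithmic (infinitely-sheeted) branch point; the remaining terms are analytic or single-valued there.


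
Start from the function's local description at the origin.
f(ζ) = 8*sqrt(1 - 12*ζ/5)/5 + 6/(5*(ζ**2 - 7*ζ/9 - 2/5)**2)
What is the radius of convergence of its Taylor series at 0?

The radius of convergence is -7/18 + (1/90)*sqrt(4465).

Denominator factor (ζ**2 - 7*ζ/9 - 2/5)^2: discriminant 893/405, real irrational roots 7/18 + (1/90)*sqrt(4465) and 7/18 - (1/90)*sqrt(4465); poles of order 2, moduli 7/18 + (1/90)*sqrt(4465) and -7/18 + (1/90)*sqrt(4465).
Branch term (8/5)*sqrt(1 - ζ/(5/12)): its argument vanishes at ζ = 5/12, a square-root branch point, modulus 5/12.
The radius of convergence is the smallest modulus among the singular points: -7/18 + (1/90)*sqrt(4465).


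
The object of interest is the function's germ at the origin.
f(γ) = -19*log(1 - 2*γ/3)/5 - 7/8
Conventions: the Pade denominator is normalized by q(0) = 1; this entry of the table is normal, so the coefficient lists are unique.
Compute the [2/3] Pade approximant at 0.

Taylor coefficients needed (expand at 0): a_0 = -7/8, a_1 = 38/15, a_2 = 38/45, a_3 = 152/405, a_4 = 76/405, a_5 = 608/6075.
Write the denominator as Q(γ) = 1 + q1*γ + q2*γ^2 + q3*γ^3. Requiring Q*f - P = O(γ^6) with deg P <= 2 kills the coefficients of γ^3..γ^5 in Q*f:
  γ^3: a_3 + q1*a_2 + q2*a_1 + q3*a_0 = 0, i.e. 152/405 + (38/45)*q1 + (38/15)*q2 + (-7/8)*q3 = 0.
  γ^4: a_4 + q1*a_3 + q2*a_2 + q3*a_1 = 0, i.e. 76/405 + (152/405)*q1 + (38/45)*q2 + (38/15)*q3 = 0.
  γ^5: a_5 + q1*a_4 + q2*a_3 + q3*a_2 = 0, i.e. 608/6075 + (76/405)*q1 + (152/405)*q2 + (38/45)*q3 = 0.
Solving this linear system: q1 = -5588/7365, q2 = 2338/22095, q3 = 608/198855.
The numerator is Q*f truncated at degree 2: P0 = a_0 = -7/8; P1 = a_1 + q1*a_0 = 9419/2946; P2 = a_2 + q1*a_1 + q2*a_0 = -57459/49100.

The Pade approximant has numerator coefficients [-7/8, 9419/2946, -57459/49100]; denominator coefficients [1, -5588/7365, 2338/22095, 608/198855].


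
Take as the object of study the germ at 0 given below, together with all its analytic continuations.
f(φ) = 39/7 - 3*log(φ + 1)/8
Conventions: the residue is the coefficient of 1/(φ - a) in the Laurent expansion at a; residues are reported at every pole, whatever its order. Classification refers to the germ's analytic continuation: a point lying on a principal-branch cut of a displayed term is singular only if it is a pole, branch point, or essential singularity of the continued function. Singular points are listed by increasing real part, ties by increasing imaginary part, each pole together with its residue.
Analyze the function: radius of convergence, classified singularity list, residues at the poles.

Radius of convergence at 0: 1.
At -1: a logarithmic branch point.

Branch term (-3/8)*log(1 - φ/(-1)): its argument vanishes at φ = -1, a logarithmic branch point, modulus 1.
The radius of convergence is the smallest modulus among the singular points: 1.


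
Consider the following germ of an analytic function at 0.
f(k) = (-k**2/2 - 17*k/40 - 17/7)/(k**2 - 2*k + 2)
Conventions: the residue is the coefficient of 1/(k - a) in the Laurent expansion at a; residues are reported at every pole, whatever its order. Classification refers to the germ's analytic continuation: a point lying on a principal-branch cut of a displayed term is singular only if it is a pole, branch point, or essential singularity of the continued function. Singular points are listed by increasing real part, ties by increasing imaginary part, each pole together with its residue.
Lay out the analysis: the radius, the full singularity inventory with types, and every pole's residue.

Denominator factor (k**2 - 2*k + 2): discriminant -4, complex-conjugate roots (1) + (1)*i and (1) - (1)*i; poles of order 1, moduli sqrt(2) and sqrt(2).
The radius of convergence is the smallest modulus among the singular points: sqrt(2).
The factor k**2 - 2*k + 2 splits as (k - a)(k - a') with a = (1) - (1)*i, a' = (1) + (1)*i. At the order-1 pole a set g(k) = (k - a)*f(k) = [-k**2/2 - 17*k/40 - 17/7] / (k - a').
Simple pole: residue = g(a) at a = (1) - (1)*i, which is (-57/80) - (799/560)*i.
The factor k**2 - 2*k + 2 splits as (k - a)(k - a') with a = (1) + (1)*i, a' = (1) - (1)*i. At the order-1 pole a set g(k) = (k - a)*f(k) = [-k**2/2 - 17*k/40 - 17/7] / (k - a').
Simple pole: residue = g(a) at a = (1) + (1)*i, which is (-57/80) + (799/560)*i.
List the singular points by increasing real part (a conjugate pair: the negative imaginary part first).

Radius of convergence at 0: sqrt(2).
At (1) - (1)*i: a pole of order 1; residue (-57/80) - (799/560)*i.
At (1) + (1)*i: a pole of order 1; residue (-57/80) + (799/560)*i.


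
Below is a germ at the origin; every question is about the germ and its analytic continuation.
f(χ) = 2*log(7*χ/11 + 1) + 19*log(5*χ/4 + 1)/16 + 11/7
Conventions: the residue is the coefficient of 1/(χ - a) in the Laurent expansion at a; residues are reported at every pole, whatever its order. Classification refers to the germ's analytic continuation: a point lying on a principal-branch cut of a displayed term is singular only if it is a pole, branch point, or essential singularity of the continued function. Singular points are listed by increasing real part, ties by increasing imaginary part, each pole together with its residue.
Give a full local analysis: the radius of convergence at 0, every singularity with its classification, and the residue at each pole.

Branch term (2)*log(1 - χ/(-11/7)): its argument vanishes at χ = -11/7, a logarithmic branch point, modulus 11/7.
Branch term (19/16)*log(1 - χ/(-4/5)): its argument vanishes at χ = -4/5, a logarithmic branch point, modulus 4/5.
The radius of convergence is the smallest modulus among the singular points: 4/5.
List the singular points by increasing real part (a conjugate pair: the negative imaginary part first).

Radius of convergence at 0: 4/5.
At -11/7: a logarithmic branch point.
At -4/5: a logarithmic branch point.


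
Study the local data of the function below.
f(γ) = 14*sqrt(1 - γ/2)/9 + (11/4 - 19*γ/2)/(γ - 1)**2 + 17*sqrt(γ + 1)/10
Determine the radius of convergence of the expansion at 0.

Denominator factor (γ - 1)^2: pole of order 2 at 1, modulus 1.
Branch term (14/9)*sqrt(1 - γ/(2)): its argument vanishes at γ = 2, a square-root branch point, modulus 2.
Branch term (17/10)*sqrt(1 - γ/(-1)): its argument vanishes at γ = -1, a square-root branch point, modulus 1.
The radius of convergence is the smallest modulus among the singular points: 1.

The radius of convergence is 1.


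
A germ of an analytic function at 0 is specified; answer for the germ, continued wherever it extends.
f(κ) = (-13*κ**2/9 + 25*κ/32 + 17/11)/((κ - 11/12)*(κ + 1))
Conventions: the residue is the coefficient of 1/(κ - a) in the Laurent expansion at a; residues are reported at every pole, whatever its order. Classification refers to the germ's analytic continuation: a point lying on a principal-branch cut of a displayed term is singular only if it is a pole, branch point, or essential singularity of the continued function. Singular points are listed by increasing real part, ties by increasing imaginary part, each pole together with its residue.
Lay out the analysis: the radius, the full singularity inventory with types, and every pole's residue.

Denominator factor (κ - 11/12): pole of order 1 at 11/12, modulus 11/12.
Denominator factor (κ + 1): pole of order 1 at -1, modulus 1.
The radius of convergence is the smallest modulus among the singular points: 11/12.
At the order-1 pole -1 set g(κ) = (κ - (-1))*f(κ) = (-13*κ**2/9 + 25*κ/32 + 17/11)/(κ - 11/12).
Simple pole: residue = g(a) at a = -1, which is 2155/6072.
At the order-1 pole 11/12 set g(κ) = (κ - (11/12))*f(κ) = (-13*κ**2/9 + 25*κ/32 + 17/11)/(κ + 1).
Simple pole: residue = g(a) at a = 11/12, which is 119507/218592.
List the singular points by increasing real part (a conjugate pair: the negative imaginary part first).

Radius of convergence at 0: 11/12.
At -1: a pole of order 1; residue 2155/6072.
At 11/12: a pole of order 1; residue 119507/218592.


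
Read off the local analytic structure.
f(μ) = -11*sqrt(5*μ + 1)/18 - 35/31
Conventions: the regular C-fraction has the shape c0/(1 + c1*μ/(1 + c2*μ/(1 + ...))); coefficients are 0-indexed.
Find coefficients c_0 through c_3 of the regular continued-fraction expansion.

The regular C-fraction coefficients are [-971/558, -1705/1942, 8265/3884, 4855/6612].

Taylor coefficients (expand at 0): a_0 = -971/558, a_1 = -55/36, a_2 = 275/144, a_3 = -1375/288.
c0 = a_0 = -971/558. Peel one level at a time: if S = 1 + c*μ/S' with S'(0) = 1, then c is the μ-coefficient of S and S' = c*μ/(S - 1).
S_1 = c0/f = 1 + (-1705/1942)*μ + (14091825/7542728)*μ^2 + ...; c1 = -1705/1942.
S_2 = c1*μ/(S_1 - 1) = 1 + (8265/3884)*μ + (-25/16)*μ^2 + ...; c2 = 8265/3884.
S_3 = c2*μ/(S_2 - 1) = 1 + (4855/6612)*μ + ...; c3 = 4855/6612.


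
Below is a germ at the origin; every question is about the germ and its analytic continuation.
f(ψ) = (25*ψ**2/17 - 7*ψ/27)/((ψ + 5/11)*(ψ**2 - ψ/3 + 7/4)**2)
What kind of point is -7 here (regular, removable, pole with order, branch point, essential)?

Denominator factors: ψ + 5/11 = -72/11 at ψ = -7; ψ**2 - ψ/3 + 7/4 = 637/12 at ψ = -7 — none vanishes.
So the germ continues analytically to -7.

The point is a regular point.


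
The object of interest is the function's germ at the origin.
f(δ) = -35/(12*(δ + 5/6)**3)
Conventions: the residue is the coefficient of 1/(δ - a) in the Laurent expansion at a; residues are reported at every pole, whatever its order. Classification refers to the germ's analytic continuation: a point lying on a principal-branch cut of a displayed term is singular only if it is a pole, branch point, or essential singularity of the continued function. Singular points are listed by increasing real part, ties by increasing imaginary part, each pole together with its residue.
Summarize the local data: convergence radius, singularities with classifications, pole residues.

Denominator factor (δ + 5/6)^3: pole of order 3 at -5/6, modulus 5/6.
The radius of convergence is the smallest modulus among the singular points: 5/6.
At the order-3 pole -5/6 set g(δ) = (δ - (-5/6))^3*f(δ) = -35/12.
Order-3 pole: residue = g''(a)/2; g''(-5/6) = 0, so the residue is 0.

Radius of convergence at 0: 5/6.
At -5/6: a pole of order 3; residue 0.


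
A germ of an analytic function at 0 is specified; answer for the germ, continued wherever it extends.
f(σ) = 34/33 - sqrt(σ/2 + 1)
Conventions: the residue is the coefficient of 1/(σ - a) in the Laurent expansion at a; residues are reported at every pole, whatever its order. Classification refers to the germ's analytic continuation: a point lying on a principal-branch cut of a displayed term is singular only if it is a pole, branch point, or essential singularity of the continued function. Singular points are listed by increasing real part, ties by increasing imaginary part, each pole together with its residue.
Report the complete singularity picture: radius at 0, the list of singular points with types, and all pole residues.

Branch term (-1)*sqrt(1 - σ/(-2)): its argument vanishes at σ = -2, a square-root branch point, modulus 2.
The radius of convergence is the smallest modulus among the singular points: 2.

Radius of convergence at 0: 2.
At -2: an algebraic (square-root) branch point.


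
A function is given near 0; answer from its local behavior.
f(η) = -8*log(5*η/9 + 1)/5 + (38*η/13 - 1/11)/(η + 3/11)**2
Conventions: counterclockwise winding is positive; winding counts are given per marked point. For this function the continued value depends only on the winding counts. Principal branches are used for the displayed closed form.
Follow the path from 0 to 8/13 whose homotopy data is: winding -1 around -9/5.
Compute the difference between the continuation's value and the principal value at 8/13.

Continued minus principal equals (16/5)*pi*i.

The rational part is single-valued and drops out of the difference; each branch term changes only by its own monodromy.
(-8/5)*log(1 - η/(-9/5)): each positive loop around -9/5 adds 2*pi*i to the log, so winding -1 contributes (-8/5)*(-1)*2*pi*i = (16/5)*pi*i.
Summing the contributions at η = 8/13 gives (16/5)*pi*i.


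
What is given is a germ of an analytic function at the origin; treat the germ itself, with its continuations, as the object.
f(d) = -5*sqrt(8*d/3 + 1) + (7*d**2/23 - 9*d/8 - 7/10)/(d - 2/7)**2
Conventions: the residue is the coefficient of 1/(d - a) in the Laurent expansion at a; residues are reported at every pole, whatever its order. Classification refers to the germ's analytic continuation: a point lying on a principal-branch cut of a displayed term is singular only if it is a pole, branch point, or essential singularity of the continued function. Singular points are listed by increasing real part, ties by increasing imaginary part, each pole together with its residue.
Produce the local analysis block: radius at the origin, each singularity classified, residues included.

Radius of convergence at 0: 2/7.
At -3/8: an algebraic (square-root) branch point.
At 2/7: a pole of order 2; residue -175/184.

Denominator factor (d - 2/7)^2: pole of order 2 at 2/7, modulus 2/7.
Branch term (-5)*sqrt(1 - d/(-3/8)): its argument vanishes at d = -3/8, a square-root branch point, modulus 3/8.
The radius of convergence is the smallest modulus among the singular points: 2/7.
The branch term is analytic at 2/7 and contributes nothing to the residue; only the rational part matters.
At the order-2 pole 2/7 set g(d) = (d - (2/7))^2*(rational part) = 7*d**2/23 - 9*d/8 - 7/10.
Order-2 pole: residue = g'(a); g'(2/7) = -175/184, so the residue is -175/184.
List the singular points by increasing real part (a conjugate pair: the negative imaginary part first).


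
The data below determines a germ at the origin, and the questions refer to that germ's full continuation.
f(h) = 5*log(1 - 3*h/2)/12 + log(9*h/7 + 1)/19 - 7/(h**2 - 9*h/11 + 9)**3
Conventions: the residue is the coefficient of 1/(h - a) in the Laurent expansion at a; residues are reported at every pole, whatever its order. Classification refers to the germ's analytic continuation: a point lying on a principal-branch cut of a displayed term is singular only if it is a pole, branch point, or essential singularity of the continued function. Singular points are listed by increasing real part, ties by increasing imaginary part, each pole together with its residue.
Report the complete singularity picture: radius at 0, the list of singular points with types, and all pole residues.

Radius of convergence at 0: 2/3.
At -7/9: a logarithmic branch point.
At (9/22) - ((15/22)*sqrt(19))*i: a pole of order 3; residue -((2254714/1736184375)*sqrt(19))*i.
At (9/22) + ((15/22)*sqrt(19))*i: a pole of order 3; residue ((2254714/1736184375)*sqrt(19))*i.
At 2/3: a logarithmic branch point.

Denominator factor (h**2 - 9*h/11 + 9)^3: discriminant -4275/121, complex-conjugate roots (9/22) + ((15/22)*sqrt(19))*i and (9/22) - ((15/22)*sqrt(19))*i; poles of order 3, moduli 3 and 3.
Branch term (1/19)*log(1 - h/(-7/9)): its argument vanishes at h = -7/9, a logarithmic branch point, modulus 7/9.
Branch term (5/12)*log(1 - h/(2/3)): its argument vanishes at h = 2/3, a logarithmic branch point, modulus 2/3.
The radius of convergence is the smallest modulus among the singular points: 2/3.
The branch terms are analytic at (9/22) - ((15/22)*sqrt(19))*i and contribute nothing to the residue; only the rational part matters.
The factor h**2 - 9*h/11 + 9 splits as (h - a)(h - a') with a = (9/22) - ((15/22)*sqrt(19))*i, a' = (9/22) + ((15/22)*sqrt(19))*i. At the order-3 pole a set g(h) = (h - a)^3*(rational part) = [-7] / (h - a')^3.
Order-3 pole: residue = g''(a)/2; g''((9/22) - ((15/22)*sqrt(19))*i) = -((4509428/1736184375)*sqrt(19))*i, so the residue is -((2254714/1736184375)*sqrt(19))*i.
The branch terms are analytic at (9/22) + ((15/22)*sqrt(19))*i and contribute nothing to the residue; only the rational part matters.
The factor h**2 - 9*h/11 + 9 splits as (h - a)(h - a') with a = (9/22) + ((15/22)*sqrt(19))*i, a' = (9/22) - ((15/22)*sqrt(19))*i. At the order-3 pole a set g(h) = (h - a)^3*(rational part) = [-7] / (h - a')^3.
Order-3 pole: residue = g''(a)/2; g''((9/22) + ((15/22)*sqrt(19))*i) = ((4509428/1736184375)*sqrt(19))*i, so the residue is ((2254714/1736184375)*sqrt(19))*i.
List the singular points by increasing real part (a conjugate pair: the negative imaginary part first).


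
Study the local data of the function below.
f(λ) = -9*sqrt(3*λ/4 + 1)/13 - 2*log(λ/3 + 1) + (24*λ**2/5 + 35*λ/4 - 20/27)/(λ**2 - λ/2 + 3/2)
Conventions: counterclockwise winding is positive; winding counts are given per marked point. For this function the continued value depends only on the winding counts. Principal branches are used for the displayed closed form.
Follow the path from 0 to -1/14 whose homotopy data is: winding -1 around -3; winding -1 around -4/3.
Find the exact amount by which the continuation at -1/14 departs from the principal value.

Continued minus principal equals ((9/182)*sqrt(742)) + ((4)*pi)*i.

The rational part is single-valued and drops out of the difference; each branch term changes only by its own monodromy.
(-2)*log(1 - λ/(-3)): each positive loop around -3 adds 2*pi*i to the log, so winding -1 contributes (-2)*(-1)*2*pi*i = (4)*pi*i.
(-9/13)*sqrt(1 - λ/(-4/3)): winding -1 is odd, the square root flips sign, contributing -2*(-9/13)*sqrt(1 - (-1/14)/(-4/3)) = -2*(-9/13)*sqrt(53/56) = (9/182)*sqrt(742).
Summing the contributions at λ = -1/14 gives ((9/182)*sqrt(742)) + ((4)*pi)*i.


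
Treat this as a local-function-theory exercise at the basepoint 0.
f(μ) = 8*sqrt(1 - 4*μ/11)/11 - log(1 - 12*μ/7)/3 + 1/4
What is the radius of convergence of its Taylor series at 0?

The radius of convergence is 7/12.

Branch term (8/11)*sqrt(1 - μ/(11/4)): its argument vanishes at μ = 11/4, a square-root branch point, modulus 11/4.
Branch term (-1/3)*log(1 - μ/(7/12)): its argument vanishes at μ = 7/12, a logarithmic branch point, modulus 7/12.
The radius of convergence is the smallest modulus among the singular points: 7/12.


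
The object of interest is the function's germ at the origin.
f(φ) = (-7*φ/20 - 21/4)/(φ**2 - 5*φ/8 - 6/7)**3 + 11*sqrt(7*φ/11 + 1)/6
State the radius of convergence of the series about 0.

The radius of convergence is -5/16 + (1/112)*sqrt(11977).

Denominator factor (φ**2 - 5*φ/8 - 6/7)^3: discriminant 1711/448, real irrational roots 5/16 + (1/112)*sqrt(11977) and 5/16 - (1/112)*sqrt(11977); poles of order 3, moduli 5/16 + (1/112)*sqrt(11977) and -5/16 + (1/112)*sqrt(11977).
Branch term (11/6)*sqrt(1 - φ/(-11/7)): its argument vanishes at φ = -11/7, a square-root branch point, modulus 11/7.
The radius of convergence is the smallest modulus among the singular points: -5/16 + (1/112)*sqrt(11977).


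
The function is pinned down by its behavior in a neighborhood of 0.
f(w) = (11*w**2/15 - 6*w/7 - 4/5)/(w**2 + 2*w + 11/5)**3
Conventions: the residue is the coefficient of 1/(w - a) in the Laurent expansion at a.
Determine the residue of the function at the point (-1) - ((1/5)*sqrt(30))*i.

The residue is ((569/24192)*sqrt(30))*i.

The factor w**2 + 2*w + 11/5 splits as (w - a)(w - a') with a = (-1) - ((1/5)*sqrt(30))*i, a' = (-1) + ((1/5)*sqrt(30))*i. At the order-3 pole a set g(w) = (w - a)^3*f(w) = [11*w**2/15 - 6*w/7 - 4/5] / (w - a')^3.
Order-3 pole: residue = g''(a)/2; g''((-1) - ((1/5)*sqrt(30))*i) = ((569/12096)*sqrt(30))*i, so the residue is ((569/24192)*sqrt(30))*i.


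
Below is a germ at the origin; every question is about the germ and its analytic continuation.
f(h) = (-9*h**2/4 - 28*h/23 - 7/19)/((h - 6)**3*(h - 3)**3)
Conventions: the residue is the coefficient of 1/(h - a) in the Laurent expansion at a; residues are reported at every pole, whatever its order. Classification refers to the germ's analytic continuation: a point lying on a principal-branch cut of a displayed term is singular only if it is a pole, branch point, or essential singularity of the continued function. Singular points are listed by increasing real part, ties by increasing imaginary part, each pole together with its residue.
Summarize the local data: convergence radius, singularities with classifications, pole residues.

Radius of convergence at 0: 3.
At 3: a pole of order 3; residue 173827/141588.
At 6: a pole of order 3; residue -173827/141588.

Denominator factor (h - 3)^3: pole of order 3 at 3, modulus 3.
Denominator factor (h - 6)^3: pole of order 3 at 6, modulus 6.
The radius of convergence is the smallest modulus among the singular points: 3.
At the order-3 pole 3 set g(h) = (h - (3))^3*f(h) = (-9*h**2/4 - 28*h/23 - 7/19)/(h - 6)**3.
Order-3 pole: residue = g''(a)/2; g''(3) = 173827/70794, so the residue is 173827/141588.
At the order-3 pole 6 set g(h) = (h - (6))^3*f(h) = (-9*h**2/4 - 28*h/23 - 7/19)/(h - 3)**3.
Order-3 pole: residue = g''(a)/2; g''(6) = -173827/70794, so the residue is -173827/141588.
List the singular points by increasing real part (a conjugate pair: the negative imaginary part first).


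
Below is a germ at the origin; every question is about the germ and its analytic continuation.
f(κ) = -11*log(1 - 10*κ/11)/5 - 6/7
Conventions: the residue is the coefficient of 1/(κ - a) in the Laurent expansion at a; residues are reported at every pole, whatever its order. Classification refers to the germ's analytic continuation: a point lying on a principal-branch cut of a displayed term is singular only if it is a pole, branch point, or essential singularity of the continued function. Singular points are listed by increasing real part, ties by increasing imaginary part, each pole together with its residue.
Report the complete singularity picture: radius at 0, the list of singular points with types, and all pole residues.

Branch term (-11/5)*log(1 - κ/(11/10)): its argument vanishes at κ = 11/10, a logarithmic branch point, modulus 11/10.
The radius of convergence is the smallest modulus among the singular points: 11/10.

Radius of convergence at 0: 11/10.
At 11/10: a logarithmic branch point.


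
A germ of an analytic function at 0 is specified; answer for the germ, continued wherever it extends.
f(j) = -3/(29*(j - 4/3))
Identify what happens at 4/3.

The point is a pole of order 1.

The denominator factor j - 4/3 vanishes at 4/3 and appears to the power 1; the numerator there equals -3/29, nonzero, and no other factor vanishes.
Hence a pole whose order is the multiplicity, 1.


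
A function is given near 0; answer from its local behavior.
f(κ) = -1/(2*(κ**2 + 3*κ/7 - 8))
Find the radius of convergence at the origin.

Denominator factor (κ**2 + 3*κ/7 - 8): discriminant 1577/49, real irrational roots -3/14 + (1/14)*sqrt(1577) and -3/14 - (1/14)*sqrt(1577); poles of order 1, moduli -3/14 + (1/14)*sqrt(1577) and 3/14 + (1/14)*sqrt(1577).
The radius of convergence is the smallest modulus among the singular points: -3/14 + (1/14)*sqrt(1577).

The radius of convergence is -3/14 + (1/14)*sqrt(1577).


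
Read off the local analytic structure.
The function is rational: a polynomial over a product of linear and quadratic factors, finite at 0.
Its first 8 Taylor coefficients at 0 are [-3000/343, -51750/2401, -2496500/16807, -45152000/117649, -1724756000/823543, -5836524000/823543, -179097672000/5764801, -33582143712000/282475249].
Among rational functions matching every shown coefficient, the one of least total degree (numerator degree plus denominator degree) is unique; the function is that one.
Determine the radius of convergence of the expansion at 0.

No rational of total degree below 6 reproduces all 8 coefficients; solving the [2/4] Pade equations on them gives f(n) = (5*n**2 + 33*n/16 + 3/4)/((n - 1/4)*(n + 7/10)**3), whose expansion matches every shown term.
Denominator factor (n + 7/10)^3: pole of order 3 at -7/10, modulus 7/10.
Denominator factor (n - 1/4): pole of order 1 at 1/4, modulus 1/4.
The radius of convergence is the smallest modulus among the singular points: 1/4.

The radius of convergence is 1/4.


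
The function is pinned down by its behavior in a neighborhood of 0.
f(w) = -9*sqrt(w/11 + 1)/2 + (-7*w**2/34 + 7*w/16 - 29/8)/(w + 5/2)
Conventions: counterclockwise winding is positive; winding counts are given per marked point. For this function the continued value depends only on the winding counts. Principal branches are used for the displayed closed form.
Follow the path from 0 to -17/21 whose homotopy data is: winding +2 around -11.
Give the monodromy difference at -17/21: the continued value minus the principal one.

Continued minus principal equals 0.

The rational part is single-valued and drops out of the difference; each branch term changes only by its own monodromy.
(-9/2)*sqrt(1 - w/(-11)): winding +2 is even, the square root returns to the same sheet, contribution 0.
Summing the contributions at w = -17/21 gives 0.


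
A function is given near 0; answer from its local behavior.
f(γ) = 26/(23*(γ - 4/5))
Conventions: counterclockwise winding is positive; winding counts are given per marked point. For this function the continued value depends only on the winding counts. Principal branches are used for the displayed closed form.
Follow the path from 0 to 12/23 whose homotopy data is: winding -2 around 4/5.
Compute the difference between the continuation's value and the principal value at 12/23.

Continued minus principal equals 0.

The function is rational, hence single-valued: continuing it around any pole returns the same value, so the difference is 0.


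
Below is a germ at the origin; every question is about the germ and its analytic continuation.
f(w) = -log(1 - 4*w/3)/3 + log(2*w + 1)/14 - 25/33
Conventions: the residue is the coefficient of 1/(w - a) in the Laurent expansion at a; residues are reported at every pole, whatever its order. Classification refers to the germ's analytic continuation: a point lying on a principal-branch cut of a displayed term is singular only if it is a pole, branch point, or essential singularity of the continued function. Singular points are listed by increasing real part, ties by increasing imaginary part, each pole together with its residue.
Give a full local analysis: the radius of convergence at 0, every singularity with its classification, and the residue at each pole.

Radius of convergence at 0: 1/2.
At -1/2: a logarithmic branch point.
At 3/4: a logarithmic branch point.

Branch term (1/14)*log(1 - w/(-1/2)): its argument vanishes at w = -1/2, a logarithmic branch point, modulus 1/2.
Branch term (-1/3)*log(1 - w/(3/4)): its argument vanishes at w = 3/4, a logarithmic branch point, modulus 3/4.
The radius of convergence is the smallest modulus among the singular points: 1/2.
List the singular points by increasing real part (a conjugate pair: the negative imaginary part first).


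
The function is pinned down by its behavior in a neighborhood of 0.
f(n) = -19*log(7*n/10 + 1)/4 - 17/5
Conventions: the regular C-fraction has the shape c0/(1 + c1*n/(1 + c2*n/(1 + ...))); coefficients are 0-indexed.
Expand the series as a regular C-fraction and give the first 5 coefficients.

Taylor coefficients (expand at 0): a_0 = -17/5, a_1 = -133/40, a_2 = 931/800, a_3 = -6517/12000, a_4 = 45619/160000.
c0 = a_0 = -17/5. Peel one level at a time: if S = 1 + c*n/S' with S'(0) = 1, then c is the n-coefficient of S and S' = c*n/(S - 1).
S_1 = c0/f = 1 + (-133/136)*n + (120099/92480)*n^2 + ...; c1 = -133/136.
S_2 = c1*n/(S_1 - 1) = 1 + (903/680)*n + (-49/1200)*n^2 + ...; c2 = 903/680.
S_3 = c2*n/(S_2 - 1) = 1 + (119/3870)*n + (-294049/29953800)*n^2 + ...; c3 = 119/3870.
S_4 = c3*n/(S_3 - 1) = 1 + (2471/7740)*n + ...; c4 = 2471/7740.

The regular C-fraction coefficients are [-17/5, -133/136, 903/680, 119/3870, 2471/7740].


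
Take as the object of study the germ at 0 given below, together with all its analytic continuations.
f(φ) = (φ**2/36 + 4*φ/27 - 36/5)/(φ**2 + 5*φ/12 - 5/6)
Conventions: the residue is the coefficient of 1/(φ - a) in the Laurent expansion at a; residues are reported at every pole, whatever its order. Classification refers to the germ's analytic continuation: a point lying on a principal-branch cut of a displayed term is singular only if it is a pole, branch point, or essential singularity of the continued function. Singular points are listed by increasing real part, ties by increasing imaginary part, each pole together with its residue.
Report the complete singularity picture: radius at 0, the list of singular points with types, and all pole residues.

Denominator factor (φ**2 + 5*φ/12 - 5/6): discriminant 505/144, real irrational roots -5/24 + (1/24)*sqrt(505) and -5/24 - (1/24)*sqrt(505); poles of order 1, moduli -5/24 + (1/24)*sqrt(505) and 5/24 + (1/24)*sqrt(505).
The radius of convergence is the smallest modulus among the singular points: -5/24 + (1/24)*sqrt(505).
The factor φ**2 + 5*φ/12 - 5/6 splits as (φ - a)(φ - a') with a = -5/24 - (1/24)*sqrt(505), a' = -5/24 + (1/24)*sqrt(505). At the order-1 pole a set g(φ) = (φ - a)*f(φ) = [φ**2/36 + 4*φ/27 - 36/5] / (φ - a').
Simple pole: residue = g(a) at a = -5/24 - (1/24)*sqrt(505), which is 59/864 + (373523/2181600)*sqrt(505).
The factor φ**2 + 5*φ/12 - 5/6 splits as (φ - a)(φ - a') with a = -5/24 + (1/24)*sqrt(505), a' = -5/24 - (1/24)*sqrt(505). At the order-1 pole a set g(φ) = (φ - a)*f(φ) = [φ**2/36 + 4*φ/27 - 36/5] / (φ - a').
Simple pole: residue = g(a) at a = -5/24 + (1/24)*sqrt(505), which is 59/864 - (373523/2181600)*sqrt(505).
List the singular points by increasing real part (a conjugate pair: the negative imaginary part first).

Radius of convergence at 0: -5/24 + (1/24)*sqrt(505).
At -5/24 - (1/24)*sqrt(505): a pole of order 1; residue 59/864 + (373523/2181600)*sqrt(505).
At -5/24 + (1/24)*sqrt(505): a pole of order 1; residue 59/864 - (373523/2181600)*sqrt(505).
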